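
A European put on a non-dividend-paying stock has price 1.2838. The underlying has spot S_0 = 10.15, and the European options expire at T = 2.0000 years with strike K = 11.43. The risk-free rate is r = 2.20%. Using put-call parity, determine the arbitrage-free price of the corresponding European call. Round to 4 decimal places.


Put-call parity: C - P = S_0 * exp(-qT) - K * exp(-rT).
S_0 * exp(-qT) = 10.1500 * 1.00000000 = 10.15000000
K * exp(-rT) = 11.4300 * 0.95695396 = 10.93798373
C = P + S*exp(-qT) - K*exp(-rT)
C = 1.2838 + 10.15000000 - 10.93798373 = 0.4958

Answer: Call price = 0.4958


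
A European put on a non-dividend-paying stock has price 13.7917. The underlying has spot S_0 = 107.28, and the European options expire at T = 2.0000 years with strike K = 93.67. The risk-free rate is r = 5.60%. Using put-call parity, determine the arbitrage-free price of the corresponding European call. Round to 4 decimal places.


Put-call parity: C - P = S_0 * exp(-qT) - K * exp(-rT).
S_0 * exp(-qT) = 107.2800 * 1.00000000 = 107.28000000
K * exp(-rT) = 93.6700 * 0.89404426 = 83.74512560
C = P + S*exp(-qT) - K*exp(-rT)
C = 13.7917 + 107.28000000 - 83.74512560 = 37.3266

Answer: Call price = 37.3266


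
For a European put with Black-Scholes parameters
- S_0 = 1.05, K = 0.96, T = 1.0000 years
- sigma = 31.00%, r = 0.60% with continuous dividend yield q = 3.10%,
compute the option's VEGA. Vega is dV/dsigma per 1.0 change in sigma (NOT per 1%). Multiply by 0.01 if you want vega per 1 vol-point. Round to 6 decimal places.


d1 = 0.3634263184; d2 = 0.0534263184
phi(d1) = 0.3734474884; exp(-qT) = 0.9694755731; exp(-rT) = 0.9940179641
Vega = S * exp(-qT) * phi(d1) * sqrt(T) = 1.0500 * 0.9694755731 * 0.3734474884 * 1.0000000000 = 0.380151

Answer: Vega = 0.380151


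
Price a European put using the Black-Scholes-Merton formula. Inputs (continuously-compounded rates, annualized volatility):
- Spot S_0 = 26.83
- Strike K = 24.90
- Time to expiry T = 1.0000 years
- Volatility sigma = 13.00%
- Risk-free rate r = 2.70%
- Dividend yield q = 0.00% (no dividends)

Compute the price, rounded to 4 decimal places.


d1 = (ln(S/K) + (r - q + 0.5*sigma^2) * T) / (sigma * sqrt(T)) = 0.84694508
d2 = d1 - sigma * sqrt(T) = 0.71694508
exp(-rT) = 0.97336124; exp(-qT) = 1.00000000
P = K * exp(-rT) * N(-d2) - S_0 * exp(-qT) * N(-d1)
N(-d1) = 0.19851287; N(-d2) = 0.23670399
P = 24.9000 * 0.97336124 * 0.23670399 - 26.8300 * 1.00000000 * 0.19851287 = 0.4108

Answer: Price = 0.4108


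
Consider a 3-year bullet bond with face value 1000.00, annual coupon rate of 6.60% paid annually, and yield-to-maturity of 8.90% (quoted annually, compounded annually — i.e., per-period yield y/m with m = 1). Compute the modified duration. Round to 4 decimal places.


Coupon per period c = face * coupon_rate / m = 66.000000
Periods per year m = 1; per-period yield y/m = 0.089000
Number of cashflows N = 3
Cashflows (t years, CF_t, discount factor 1/(1+y/m)^(m*t), PV):
  t = 1.0000: CF_t = 66.000000, DF = 0.918274, PV = 60.606061
  t = 2.0000: CF_t = 66.000000, DF = 0.843226, PV = 55.652948
  t = 3.0000: CF_t = 1066.000000, DF = 0.774313, PV = 825.417297
Price P = sum_t PV_t = 941.676306
First compute Macaulay numerator sum_t t * PV_t:
  t * PV_t at t = 1.0000: 60.606061
  t * PV_t at t = 2.0000: 111.305896
  t * PV_t at t = 3.0000: 2476.251891
Macaulay duration D = 2648.163848 / 941.676306 = 2.812181
Modified duration = D / (1 + y/m) = 2.812181 / (1 + 0.089000) = 2.582351

Answer: Modified duration = 2.5824


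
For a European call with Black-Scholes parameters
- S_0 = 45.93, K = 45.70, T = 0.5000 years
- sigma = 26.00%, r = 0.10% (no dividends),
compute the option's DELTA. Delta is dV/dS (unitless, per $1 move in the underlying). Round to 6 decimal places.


Answer: Delta = 0.548531

Derivation:
d1 = 0.1219498136; d2 = -0.0618979495
phi(d1) = 0.3959867960; exp(-qT) = 1.0000000000; exp(-rT) = 0.9995001250
N(d1) = 0.5485306178
Delta = exp(-qT) * N(d1) = 1.0000000000 * 0.5485306178 = 0.548531


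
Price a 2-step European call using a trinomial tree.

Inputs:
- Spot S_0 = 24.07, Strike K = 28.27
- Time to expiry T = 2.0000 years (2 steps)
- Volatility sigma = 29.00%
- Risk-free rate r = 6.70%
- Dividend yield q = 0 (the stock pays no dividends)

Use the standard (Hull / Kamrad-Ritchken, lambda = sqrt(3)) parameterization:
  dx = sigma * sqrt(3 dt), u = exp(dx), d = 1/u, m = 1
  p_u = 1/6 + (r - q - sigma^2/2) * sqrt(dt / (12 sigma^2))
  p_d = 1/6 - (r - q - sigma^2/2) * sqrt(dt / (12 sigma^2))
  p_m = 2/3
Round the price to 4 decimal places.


dt = T/N = 1.000000; dx = sigma*sqrt(3*dt) = 0.502295
u = exp(dx) = 1.652509; d = 1/u = 0.605140
p_u = 0.191503, p_m = 0.666667, p_d = 0.141831
Discount per step: exp(-r*dt) = 0.935195
Stock lattice S(k, j) with j the centered position index:
  k=0: S(0,+0) = 24.0700
  k=1: S(1,-1) = 14.5657; S(1,+0) = 24.0700; S(1,+1) = 39.7759
  k=2: S(2,-2) = 8.8143; S(2,-1) = 14.5657; S(2,+0) = 24.0700; S(2,+1) = 39.7759; S(2,+2) = 65.7300
Terminal payoffs V(N, j) = max(S_T - K, 0):
  V(2,-2) = 0.000000; V(2,-1) = 0.000000; V(2,+0) = 0.000000; V(2,+1) = 11.505891; V(2,+2) = 37.460018
Backward induction: V(k, j) = exp(-r*dt) * [p_u * V(k+1, j+1) + p_m * V(k+1, j) + p_d * V(k+1, j-1)]
  V(1,-1) = exp(-r*dt) * [p_u*0.000000 + p_m*0.000000 + p_d*0.000000] = 0.000000
  V(1,+0) = exp(-r*dt) * [p_u*11.505891 + p_m*0.000000 + p_d*0.000000] = 2.060618
  V(1,+1) = exp(-r*dt) * [p_u*37.460018 + p_m*11.505891 + p_d*0.000000] = 13.882307
  V(0,+0) = exp(-r*dt) * [p_u*13.882307 + p_m*2.060618 + p_d*0.000000] = 3.770935

Answer: Price = V(0,0) = 3.7709


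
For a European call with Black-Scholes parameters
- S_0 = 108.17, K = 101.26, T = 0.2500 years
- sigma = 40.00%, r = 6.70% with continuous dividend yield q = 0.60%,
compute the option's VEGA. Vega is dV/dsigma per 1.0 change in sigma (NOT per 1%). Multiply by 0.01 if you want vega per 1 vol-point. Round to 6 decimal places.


d1 = 0.5063129855; d2 = 0.3063129855
phi(d1) = 0.3509487938; exp(-qT) = 0.9985011244; exp(-rT) = 0.9833895013
Vega = S * exp(-qT) * phi(d1) * sqrt(T) = 108.1700 * 0.9985011244 * 0.3509487938 * 0.5000000000 = 18.952615

Answer: Vega = 18.952615


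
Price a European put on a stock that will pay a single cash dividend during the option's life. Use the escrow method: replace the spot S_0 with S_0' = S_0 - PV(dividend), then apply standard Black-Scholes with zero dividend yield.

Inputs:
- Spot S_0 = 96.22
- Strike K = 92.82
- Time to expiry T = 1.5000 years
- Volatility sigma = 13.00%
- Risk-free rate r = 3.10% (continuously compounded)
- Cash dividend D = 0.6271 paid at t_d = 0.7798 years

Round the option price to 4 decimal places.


PV(D) = D * exp(-r * t_d) = 0.6271 * 0.97611605 = 0.61212237
S_0' = S_0 - PV(D) = 96.2200 - 0.61212237 = 95.60787763
d1 = (ln(S_0'/K) + (r + sigma^2/2)*T) / (sigma*sqrt(T)) = 0.55752952
d2 = d1 - sigma*sqrt(T) = 0.39831269
exp(-rT) = 0.95456456
N(-d1) = 0.28858285; N(-d2) = 0.34519985
P = K * exp(-rT) * N(-d2) - S_0' * N(-d1) = 92.8200 * 0.95456456 * 0.34519985 - 95.60787763 * 0.28858285 = 2.9948

Answer: Price = 2.9948


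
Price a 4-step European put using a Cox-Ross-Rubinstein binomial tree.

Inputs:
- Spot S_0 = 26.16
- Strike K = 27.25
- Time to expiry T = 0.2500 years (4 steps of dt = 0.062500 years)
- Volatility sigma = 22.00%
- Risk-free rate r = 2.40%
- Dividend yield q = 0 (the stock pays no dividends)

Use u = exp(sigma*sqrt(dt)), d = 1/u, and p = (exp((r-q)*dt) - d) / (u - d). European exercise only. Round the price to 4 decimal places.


dt = T/N = 0.062500
u = exp(sigma*sqrt(dt)) = 1.056541; d = 1/u = 0.946485
p = (exp((r-q)*dt) - d) / (u - d) = 0.499893
Discount per step: exp(-r*dt) = 0.998501
Stock lattice S(k, i) with i counting down-moves:
  k=0: S(0,0) = 26.1600
  k=1: S(1,0) = 27.6391; S(1,1) = 24.7601
  k=2: S(2,0) = 29.2018; S(2,1) = 26.1600; S(2,2) = 23.4350
  k=3: S(3,0) = 30.8529; S(3,1) = 27.6391; S(3,2) = 24.7601; S(3,3) = 22.1809
  k=4: S(4,0) = 32.5974; S(4,1) = 29.2018; S(4,2) = 26.1600; S(4,3) = 23.4350; S(4,4) = 20.9939
Terminal payoffs V(N, i) = max(K - S_T, 0):
  V(4,0) = 0.000000; V(4,1) = 0.000000; V(4,2) = 1.090000; V(4,3) = 3.814979; V(4,4) = 6.256108
Backward induction: V(k, i) = exp(-r*dt) * [p * V(k+1, i) + (1-p) * V(k+1, i+1)].
  V(3,0) = exp(-r*dt) * [p*0.000000 + (1-p)*0.000000] = 0.000000
  V(3,1) = exp(-r*dt) * [p*0.000000 + (1-p)*1.090000] = 0.544299
  V(3,2) = exp(-r*dt) * [p*1.090000 + (1-p)*3.814979] = 2.449104
  V(3,3) = exp(-r*dt) * [p*3.814979 + (1-p)*6.256108] = 5.028256
  V(2,0) = exp(-r*dt) * [p*0.000000 + (1-p)*0.544299] = 0.271800
  V(2,1) = exp(-r*dt) * [p*0.544299 + (1-p)*2.449104] = 1.494662
  V(2,2) = exp(-r*dt) * [p*2.449104 + (1-p)*5.028256] = 3.733352
  V(1,0) = exp(-r*dt) * [p*0.271800 + (1-p)*1.494662] = 0.882037
  V(1,1) = exp(-r*dt) * [p*1.494662 + (1-p)*3.733352] = 2.610327
  V(0,0) = exp(-r*dt) * [p*0.882037 + (1-p)*2.610327] = 1.743749

Answer: Price = V(0,0) = 1.7437


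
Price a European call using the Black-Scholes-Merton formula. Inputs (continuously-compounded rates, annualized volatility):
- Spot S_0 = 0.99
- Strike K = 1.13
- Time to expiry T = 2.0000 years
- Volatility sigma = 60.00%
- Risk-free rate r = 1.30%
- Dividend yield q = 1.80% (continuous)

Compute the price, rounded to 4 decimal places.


Answer: Price = 0.2693

Derivation:
d1 = (ln(S/K) + (r - q + 0.5*sigma^2) * T) / (sigma * sqrt(T)) = 0.25659966
d2 = d1 - sigma * sqrt(T) = -0.59192848
exp(-rT) = 0.97433509; exp(-qT) = 0.96464029
C = S_0 * exp(-qT) * N(d1) - K * exp(-rT) * N(d2)
N(d1) = 0.60125608; N(d2) = 0.27694924
C = 0.9900 * 0.96464029 * 0.60125608 - 1.1300 * 0.97433509 * 0.27694924 = 0.2693


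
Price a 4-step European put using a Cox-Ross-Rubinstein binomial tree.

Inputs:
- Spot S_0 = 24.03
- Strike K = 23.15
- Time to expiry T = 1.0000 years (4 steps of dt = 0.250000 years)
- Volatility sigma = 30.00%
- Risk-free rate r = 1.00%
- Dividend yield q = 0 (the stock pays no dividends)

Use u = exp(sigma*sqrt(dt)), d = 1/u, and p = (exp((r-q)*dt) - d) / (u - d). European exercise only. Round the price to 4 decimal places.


Answer: Price = V(0,0) = 2.2504

Derivation:
dt = T/N = 0.250000
u = exp(sigma*sqrt(dt)) = 1.161834; d = 1/u = 0.860708
p = (exp((r-q)*dt) - d) / (u - d) = 0.470883
Discount per step: exp(-r*dt) = 0.997503
Stock lattice S(k, i) with i counting down-moves:
  k=0: S(0,0) = 24.0300
  k=1: S(1,0) = 27.9189; S(1,1) = 20.6828
  k=2: S(2,0) = 32.4371; S(2,1) = 24.0300; S(2,2) = 17.8019
  k=3: S(3,0) = 37.6865; S(3,1) = 27.9189; S(3,2) = 20.6828; S(3,3) = 15.3222
  k=4: S(4,0) = 43.7855; S(4,1) = 32.4371; S(4,2) = 24.0300; S(4,3) = 17.8019; S(4,4) = 13.1879
Terminal payoffs V(N, i) = max(K - S_T, 0):
  V(4,0) = 0.000000; V(4,1) = 0.000000; V(4,2) = 0.000000; V(4,3) = 5.348138; V(4,4) = 9.962056
Backward induction: V(k, i) = exp(-r*dt) * [p * V(k+1, i) + (1-p) * V(k+1, i+1)].
  V(3,0) = exp(-r*dt) * [p*0.000000 + (1-p)*0.000000] = 0.000000
  V(3,1) = exp(-r*dt) * [p*0.000000 + (1-p)*0.000000] = 0.000000
  V(3,2) = exp(-r*dt) * [p*0.000000 + (1-p)*5.348138] = 2.822727
  V(3,3) = exp(-r*dt) * [p*5.348138 + (1-p)*9.962056] = 7.769993
  V(2,0) = exp(-r*dt) * [p*0.000000 + (1-p)*0.000000] = 0.000000
  V(2,1) = exp(-r*dt) * [p*0.000000 + (1-p)*2.822727] = 1.489824
  V(2,2) = exp(-r*dt) * [p*2.822727 + (1-p)*7.769993] = 5.426827
  V(1,0) = exp(-r*dt) * [p*0.000000 + (1-p)*1.489824] = 0.786324
  V(1,1) = exp(-r*dt) * [p*1.489824 + (1-p)*5.426827] = 3.564039
  V(0,0) = exp(-r*dt) * [p*0.786324 + (1-p)*3.564039] = 2.250428


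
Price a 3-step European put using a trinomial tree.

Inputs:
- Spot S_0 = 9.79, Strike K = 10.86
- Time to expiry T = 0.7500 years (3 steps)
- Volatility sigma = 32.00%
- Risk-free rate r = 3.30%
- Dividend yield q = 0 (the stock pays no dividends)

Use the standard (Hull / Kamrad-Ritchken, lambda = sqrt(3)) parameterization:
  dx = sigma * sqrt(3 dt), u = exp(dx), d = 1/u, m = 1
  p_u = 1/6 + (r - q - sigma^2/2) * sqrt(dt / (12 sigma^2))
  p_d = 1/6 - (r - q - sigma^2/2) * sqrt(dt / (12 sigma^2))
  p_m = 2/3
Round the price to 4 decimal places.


dt = T/N = 0.250000; dx = sigma*sqrt(3*dt) = 0.277128
u = exp(dx) = 1.319335; d = 1/u = 0.757957
p_u = 0.158457, p_m = 0.666667, p_d = 0.174876
Discount per step: exp(-r*dt) = 0.991784
Stock lattice S(k, j) with j the centered position index:
  k=0: S(0,+0) = 9.7900
  k=1: S(1,-1) = 7.4204; S(1,+0) = 9.7900; S(1,+1) = 12.9163
  k=2: S(2,-2) = 5.6243; S(2,-1) = 7.4204; S(2,+0) = 9.7900; S(2,+1) = 12.9163; S(2,+2) = 17.0409
  k=3: S(3,-3) = 4.2630; S(3,-2) = 5.6243; S(3,-1) = 7.4204; S(3,+0) = 9.7900; S(3,+1) = 12.9163; S(3,+2) = 17.0409; S(3,+3) = 22.4827
Terminal payoffs V(N, j) = max(K - S_T, 0):
  V(3,-3) = 6.596983; V(3,-2) = 5.235651; V(3,-1) = 3.439597; V(3,+0) = 1.070000; V(3,+1) = 0.000000; V(3,+2) = 0.000000; V(3,+3) = 0.000000
Backward induction: V(k, j) = exp(-r*dt) * [p_u * V(k+1, j+1) + p_m * V(k+1, j) + p_d * V(k+1, j-1)]
  V(2,-2) = exp(-r*dt) * [p_u*3.439597 + p_m*5.235651 + p_d*6.596983] = 5.146483
  V(2,-1) = exp(-r*dt) * [p_u*1.070000 + p_m*3.439597 + p_d*5.235651] = 3.350448
  V(2,+0) = exp(-r*dt) * [p_u*0.000000 + p_m*1.070000 + p_d*3.439597] = 1.304033
  V(2,+1) = exp(-r*dt) * [p_u*0.000000 + p_m*0.000000 + p_d*1.070000] = 0.185580
  V(2,+2) = exp(-r*dt) * [p_u*0.000000 + p_m*0.000000 + p_d*0.000000] = 0.000000
  V(1,-1) = exp(-r*dt) * [p_u*1.304033 + p_m*3.350448 + p_d*5.146483] = 3.312818
  V(1,+0) = exp(-r*dt) * [p_u*0.185580 + p_m*1.304033 + p_d*3.350448] = 1.472476
  V(1,+1) = exp(-r*dt) * [p_u*0.000000 + p_m*0.185580 + p_d*1.304033] = 0.348874
  V(0,+0) = exp(-r*dt) * [p_u*0.348874 + p_m*1.472476 + p_d*3.312818] = 1.602985

Answer: Price = V(0,0) = 1.6030


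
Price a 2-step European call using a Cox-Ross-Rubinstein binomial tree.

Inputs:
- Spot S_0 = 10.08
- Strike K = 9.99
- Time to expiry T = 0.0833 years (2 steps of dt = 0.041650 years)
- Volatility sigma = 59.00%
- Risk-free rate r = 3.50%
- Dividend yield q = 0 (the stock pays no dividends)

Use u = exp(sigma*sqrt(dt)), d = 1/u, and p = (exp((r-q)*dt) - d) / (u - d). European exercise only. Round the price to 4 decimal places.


dt = T/N = 0.041650
u = exp(sigma*sqrt(dt)) = 1.127958; d = 1/u = 0.886558
p = (exp((r-q)*dt) - d) / (u - d) = 0.475977
Discount per step: exp(-r*dt) = 0.998543
Stock lattice S(k, i) with i counting down-moves:
  k=0: S(0,0) = 10.0800
  k=1: S(1,0) = 11.3698; S(1,1) = 8.9365
  k=2: S(2,0) = 12.8247; S(2,1) = 10.0800; S(2,2) = 7.9227
Terminal payoffs V(N, i) = max(S_T - K, 0):
  V(2,0) = 2.834682; V(2,1) = 0.090000; V(2,2) = 0.000000
Backward induction: V(k, i) = exp(-r*dt) * [p * V(k+1, i) + (1-p) * V(k+1, i+1)].
  V(1,0) = exp(-r*dt) * [p*2.834682 + (1-p)*0.090000] = 1.394372
  V(1,1) = exp(-r*dt) * [p*0.090000 + (1-p)*0.000000] = 0.042776
  V(0,0) = exp(-r*dt) * [p*1.394372 + (1-p)*0.042776] = 0.685105

Answer: Price = V(0,0) = 0.6851


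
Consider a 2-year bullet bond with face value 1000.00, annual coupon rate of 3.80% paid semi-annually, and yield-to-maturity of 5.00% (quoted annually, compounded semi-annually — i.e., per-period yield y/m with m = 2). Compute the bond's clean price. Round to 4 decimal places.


Coupon per period c = face * coupon_rate / m = 19.000000
Periods per year m = 2; per-period yield y/m = 0.025000
Number of cashflows N = 4
Cashflows (t years, CF_t, discount factor 1/(1+y/m)^(m*t), PV):
  t = 0.5000: CF_t = 19.000000, DF = 0.975610, PV = 18.536585
  t = 1.0000: CF_t = 19.000000, DF = 0.951814, PV = 18.084474
  t = 1.5000: CF_t = 19.000000, DF = 0.928599, PV = 17.643389
  t = 2.0000: CF_t = 1019.000000, DF = 0.905951, PV = 923.163707
Price P = sum_t PV_t = 977.428155

Answer: Price = 977.4282


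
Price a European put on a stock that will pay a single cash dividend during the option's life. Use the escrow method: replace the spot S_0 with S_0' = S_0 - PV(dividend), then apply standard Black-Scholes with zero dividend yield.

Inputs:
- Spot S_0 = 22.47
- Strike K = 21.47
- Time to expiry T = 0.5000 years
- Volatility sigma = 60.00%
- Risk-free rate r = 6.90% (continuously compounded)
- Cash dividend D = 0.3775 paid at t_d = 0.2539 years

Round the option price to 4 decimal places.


PV(D) = D * exp(-r * t_d) = 0.3775 * 0.98263347 = 0.37094413
S_0' = S_0 - PV(D) = 22.4700 - 0.37094413 = 22.09905587
d1 = (ln(S_0'/K) + (r + sigma^2/2)*T) / (sigma*sqrt(T)) = 0.36151606
d2 = d1 - sigma*sqrt(T) = -0.06274801
exp(-rT) = 0.96608834
N(-d1) = 0.35885685; N(-d2) = 0.52501642
P = K * exp(-rT) * N(-d2) - S_0' * N(-d1) = 21.4700 * 0.96608834 * 0.52501642 - 22.09905587 * 0.35885685 = 2.9594

Answer: Price = 2.9594


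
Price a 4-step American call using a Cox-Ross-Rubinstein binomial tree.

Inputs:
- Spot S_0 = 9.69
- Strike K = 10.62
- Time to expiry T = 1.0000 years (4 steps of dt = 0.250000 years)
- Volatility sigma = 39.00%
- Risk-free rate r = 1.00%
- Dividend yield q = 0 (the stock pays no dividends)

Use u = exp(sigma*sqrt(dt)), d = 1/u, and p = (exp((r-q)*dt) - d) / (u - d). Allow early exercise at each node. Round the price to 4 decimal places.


dt = T/N = 0.250000
u = exp(sigma*sqrt(dt)) = 1.215311; d = 1/u = 0.822835
p = (exp((r-q)*dt) - d) / (u - d) = 0.457782
Discount per step: exp(-r*dt) = 0.997503
Stock lattice S(k, i) with i counting down-moves:
  k=0: S(0,0) = 9.6900
  k=1: S(1,0) = 11.7764; S(1,1) = 7.9733
  k=2: S(2,0) = 14.3119; S(2,1) = 9.6900; S(2,2) = 6.5607
  k=3: S(3,0) = 17.3935; S(3,1) = 11.7764; S(3,2) = 7.9733; S(3,3) = 5.3984
  k=4: S(4,0) = 21.1385; S(4,1) = 14.3119; S(4,2) = 9.6900; S(4,3) = 6.5607; S(4,4) = 4.4420
Terminal payoffs V(N, i) = max(S_T - K, 0):
  V(4,0) = 10.518466; V(4,1) = 3.691944; V(4,2) = 0.000000; V(4,3) = 0.000000; V(4,4) = 0.000000
Backward induction: V(k, i) = exp(-r*dt) * [p * V(k+1, i) + (1-p) * V(k+1, i+1)]; then take max(V_cont, immediate exercise) for American.
  V(3,0) = exp(-r*dt) * [p*10.518466 + (1-p)*3.691944] = 6.799979; exercise = 6.773463; V(3,0) = max -> 6.799979
  V(3,1) = exp(-r*dt) * [p*3.691944 + (1-p)*0.000000] = 1.685884; exercise = 1.156363; V(3,1) = max -> 1.685884
  V(3,2) = exp(-r*dt) * [p*0.000000 + (1-p)*0.000000] = 0.000000; exercise = 0.000000; V(3,2) = max -> 0.000000
  V(3,3) = exp(-r*dt) * [p*0.000000 + (1-p)*0.000000] = 0.000000; exercise = 0.000000; V(3,3) = max -> 0.000000
  V(2,0) = exp(-r*dt) * [p*6.799979 + (1-p)*1.685884] = 4.016968; exercise = 3.691944; V(2,0) = max -> 4.016968
  V(2,1) = exp(-r*dt) * [p*1.685884 + (1-p)*0.000000] = 0.769840; exercise = 0.000000; V(2,1) = max -> 0.769840
  V(2,2) = exp(-r*dt) * [p*0.000000 + (1-p)*0.000000] = 0.000000; exercise = 0.000000; V(2,2) = max -> 0.000000
  V(1,0) = exp(-r*dt) * [p*4.016968 + (1-p)*0.769840] = 2.250682; exercise = 1.156363; V(1,0) = max -> 2.250682
  V(1,1) = exp(-r*dt) * [p*0.769840 + (1-p)*0.000000] = 0.351539; exercise = 0.000000; V(1,1) = max -> 0.351539
  V(0,0) = exp(-r*dt) * [p*2.250682 + (1-p)*0.351539] = 1.217883; exercise = 0.000000; V(0,0) = max -> 1.217883

Answer: Price = V(0,0) = 1.2179


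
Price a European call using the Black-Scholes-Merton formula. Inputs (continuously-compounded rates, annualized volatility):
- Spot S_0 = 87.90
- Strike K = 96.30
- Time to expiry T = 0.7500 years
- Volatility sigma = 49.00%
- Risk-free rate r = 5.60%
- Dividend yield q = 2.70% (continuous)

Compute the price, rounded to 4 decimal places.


Answer: Price = 12.0918

Derivation:
d1 = (ln(S/K) + (r - q + 0.5*sigma^2) * T) / (sigma * sqrt(T)) = 0.04835364
d2 = d1 - sigma * sqrt(T) = -0.37599881
exp(-rT) = 0.95886978; exp(-qT) = 0.97995365
C = S_0 * exp(-qT) * N(d1) - K * exp(-rT) * N(d2)
N(d1) = 0.51928280; N(d2) = 0.35345889
C = 87.9000 * 0.97995365 * 0.51928280 - 96.3000 * 0.95886978 * 0.35345889 = 12.0918


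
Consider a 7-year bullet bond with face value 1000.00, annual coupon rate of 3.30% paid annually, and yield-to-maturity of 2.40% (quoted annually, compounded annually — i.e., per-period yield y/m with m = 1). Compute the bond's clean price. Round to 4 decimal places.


Answer: Price = 1057.3626

Derivation:
Coupon per period c = face * coupon_rate / m = 33.000000
Periods per year m = 1; per-period yield y/m = 0.024000
Number of cashflows N = 7
Cashflows (t years, CF_t, discount factor 1/(1+y/m)^(m*t), PV):
  t = 1.0000: CF_t = 33.000000, DF = 0.976562, PV = 32.226562
  t = 2.0000: CF_t = 33.000000, DF = 0.953674, PV = 31.471252
  t = 3.0000: CF_t = 33.000000, DF = 0.931323, PV = 30.733645
  t = 4.0000: CF_t = 33.000000, DF = 0.909495, PV = 30.013325
  t = 5.0000: CF_t = 33.000000, DF = 0.888178, PV = 29.309888
  t = 6.0000: CF_t = 33.000000, DF = 0.867362, PV = 28.622937
  t = 7.0000: CF_t = 1033.000000, DF = 0.847033, PV = 874.985035
Price P = sum_t PV_t = 1057.362645


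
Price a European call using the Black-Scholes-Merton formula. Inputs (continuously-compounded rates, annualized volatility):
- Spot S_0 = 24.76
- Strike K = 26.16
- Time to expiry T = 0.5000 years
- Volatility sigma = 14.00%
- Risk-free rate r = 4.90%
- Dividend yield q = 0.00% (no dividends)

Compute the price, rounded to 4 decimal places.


Answer: Price = 0.6559

Derivation:
d1 = (ln(S/K) + (r - q + 0.5*sigma^2) * T) / (sigma * sqrt(T)) = -0.25862005
d2 = d1 - sigma * sqrt(T) = -0.35761500
exp(-rT) = 0.97579769; exp(-qT) = 1.00000000
C = S_0 * exp(-qT) * N(d1) - K * exp(-rT) * N(d2)
N(d1) = 0.39796421; N(d2) = 0.36031573
C = 24.7600 * 1.00000000 * 0.39796421 - 26.1600 * 0.97579769 * 0.36031573 = 0.6559


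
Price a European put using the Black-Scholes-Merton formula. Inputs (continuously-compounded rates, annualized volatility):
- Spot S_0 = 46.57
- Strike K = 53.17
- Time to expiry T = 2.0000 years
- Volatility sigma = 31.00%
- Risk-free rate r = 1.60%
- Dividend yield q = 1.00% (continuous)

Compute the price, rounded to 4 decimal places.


Answer: Price = 11.6624

Derivation:
d1 = (ln(S/K) + (r - q + 0.5*sigma^2) * T) / (sigma * sqrt(T)) = -0.05574230
d2 = d1 - sigma * sqrt(T) = -0.49414851
exp(-rT) = 0.96850658; exp(-qT) = 0.98019867
P = K * exp(-rT) * N(-d2) - S_0 * exp(-qT) * N(-d1)
N(-d1) = 0.52222645; N(-d2) = 0.68939935
P = 53.1700 * 0.96850658 * 0.68939935 - 46.5700 * 0.98019867 * 0.52222645 = 11.6624


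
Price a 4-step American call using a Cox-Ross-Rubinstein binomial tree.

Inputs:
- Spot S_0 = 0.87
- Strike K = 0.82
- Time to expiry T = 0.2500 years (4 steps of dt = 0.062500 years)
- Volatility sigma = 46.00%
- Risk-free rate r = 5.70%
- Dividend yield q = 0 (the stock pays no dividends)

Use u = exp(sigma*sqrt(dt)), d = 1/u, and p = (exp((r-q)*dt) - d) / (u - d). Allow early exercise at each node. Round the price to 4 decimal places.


Answer: Price = V(0,0) = 0.1135

Derivation:
dt = T/N = 0.062500
u = exp(sigma*sqrt(dt)) = 1.121873; d = 1/u = 0.891366
p = (exp((r-q)*dt) - d) / (u - d) = 0.486764
Discount per step: exp(-r*dt) = 0.996444
Stock lattice S(k, i) with i counting down-moves:
  k=0: S(0,0) = 0.8700
  k=1: S(1,0) = 0.9760; S(1,1) = 0.7755
  k=2: S(2,0) = 1.0950; S(2,1) = 0.8700; S(2,2) = 0.6912
  k=3: S(3,0) = 1.2284; S(3,1) = 0.9760; S(3,2) = 0.7755; S(3,3) = 0.6162
  k=4: S(4,0) = 1.3781; S(4,1) = 1.0950; S(4,2) = 0.8700; S(4,3) = 0.6912; S(4,4) = 0.5492
Terminal payoffs V(N, i) = max(S_T - K, 0):
  V(4,0) = 0.558144; V(4,1) = 0.274982; V(4,2) = 0.050000; V(4,3) = 0.000000; V(4,4) = 0.000000
Backward induction: V(k, i) = exp(-r*dt) * [p * V(k+1, i) + (1-p) * V(k+1, i+1)]; then take max(V_cont, immediate exercise) for American.
  V(3,0) = exp(-r*dt) * [p*0.558144 + (1-p)*0.274982] = 0.411347; exercise = 0.408431; V(3,0) = max -> 0.411347
  V(3,1) = exp(-r*dt) * [p*0.274982 + (1-p)*0.050000] = 0.158946; exercise = 0.156030; V(3,1) = max -> 0.158946
  V(3,2) = exp(-r*dt) * [p*0.050000 + (1-p)*0.000000] = 0.024252; exercise = 0.000000; V(3,2) = max -> 0.024252
  V(3,3) = exp(-r*dt) * [p*0.000000 + (1-p)*0.000000] = 0.000000; exercise = 0.000000; V(3,3) = max -> 0.000000
  V(2,0) = exp(-r*dt) * [p*0.411347 + (1-p)*0.158946] = 0.280804; exercise = 0.274982; V(2,0) = max -> 0.280804
  V(2,1) = exp(-r*dt) * [p*0.158946 + (1-p)*0.024252] = 0.089497; exercise = 0.050000; V(2,1) = max -> 0.089497
  V(2,2) = exp(-r*dt) * [p*0.024252 + (1-p)*0.000000] = 0.011763; exercise = 0.000000; V(2,2) = max -> 0.011763
  V(1,0) = exp(-r*dt) * [p*0.280804 + (1-p)*0.089497] = 0.181969; exercise = 0.156030; V(1,0) = max -> 0.181969
  V(1,1) = exp(-r*dt) * [p*0.089497 + (1-p)*0.011763] = 0.049424; exercise = 0.000000; V(1,1) = max -> 0.049424
  V(0,0) = exp(-r*dt) * [p*0.181969 + (1-p)*0.049424] = 0.113537; exercise = 0.050000; V(0,0) = max -> 0.113537


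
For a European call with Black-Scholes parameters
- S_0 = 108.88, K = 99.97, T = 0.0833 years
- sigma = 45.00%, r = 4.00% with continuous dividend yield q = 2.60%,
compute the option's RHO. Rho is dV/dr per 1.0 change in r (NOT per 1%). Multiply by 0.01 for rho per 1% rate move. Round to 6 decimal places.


Answer: Rho = 6.027419

Derivation:
d1 = 0.7312760338; d2 = 0.6013982066
phi(d1) = 0.3053426006; exp(-qT) = 0.9978365437; exp(-rT) = 0.9966735450
N(d2) = 0.7262126036
Rho = K*T*exp(-rT)*N(d2) = 99.9700 * 0.0833 * 0.9966735450 * 0.7262126036 = 6.027419


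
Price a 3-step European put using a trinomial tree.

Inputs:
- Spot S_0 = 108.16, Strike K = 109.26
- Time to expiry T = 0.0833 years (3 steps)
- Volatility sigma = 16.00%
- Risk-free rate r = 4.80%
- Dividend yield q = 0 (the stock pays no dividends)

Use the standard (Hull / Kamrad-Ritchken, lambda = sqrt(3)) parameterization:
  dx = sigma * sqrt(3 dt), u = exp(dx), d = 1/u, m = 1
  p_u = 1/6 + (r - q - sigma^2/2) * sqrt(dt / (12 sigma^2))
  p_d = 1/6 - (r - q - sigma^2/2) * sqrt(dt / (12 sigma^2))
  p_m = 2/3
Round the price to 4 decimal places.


dt = T/N = 0.027767; dx = sigma*sqrt(3*dt) = 0.046179
u = exp(dx) = 1.047262; d = 1/u = 0.954871
p_u = 0.177249, p_m = 0.666667, p_d = 0.156084
Discount per step: exp(-r*dt) = 0.998668
Stock lattice S(k, j) with j the centered position index:
  k=0: S(0,+0) = 108.1600
  k=1: S(1,-1) = 103.2789; S(1,+0) = 108.1600; S(1,+1) = 113.2718
  k=2: S(2,-2) = 98.6180; S(2,-1) = 103.2789; S(2,+0) = 108.1600; S(2,+1) = 113.2718; S(2,+2) = 118.6252
  k=3: S(3,-3) = 94.1675; S(3,-2) = 98.6180; S(3,-1) = 103.2789; S(3,+0) = 108.1600; S(3,+1) = 113.2718; S(3,+2) = 118.6252; S(3,+3) = 124.2316
Terminal payoffs V(N, j) = max(K - S_T, 0):
  V(3,-3) = 15.092486; V(3,-2) = 10.641976; V(3,-1) = 5.981128; V(3,+0) = 1.100000; V(3,+1) = 0.000000; V(3,+2) = 0.000000; V(3,+3) = 0.000000
Backward induction: V(k, j) = exp(-r*dt) * [p_u * V(k+1, j+1) + p_m * V(k+1, j) + p_d * V(k+1, j-1)]
  V(2,-2) = exp(-r*dt) * [p_u*5.981128 + p_m*10.641976 + p_d*15.092486] = 10.496498
  V(2,-1) = exp(-r*dt) * [p_u*1.100000 + p_m*5.981128 + p_d*10.641976] = 5.835652
  V(2,+0) = exp(-r*dt) * [p_u*0.000000 + p_m*1.100000 + p_d*5.981128] = 1.664672
  V(2,+1) = exp(-r*dt) * [p_u*0.000000 + p_m*0.000000 + p_d*1.100000] = 0.171464
  V(2,+2) = exp(-r*dt) * [p_u*0.000000 + p_m*0.000000 + p_d*0.000000] = 0.000000
  V(1,-1) = exp(-r*dt) * [p_u*1.664672 + p_m*5.835652 + p_d*10.496498] = 5.816076
  V(1,+0) = exp(-r*dt) * [p_u*0.171464 + p_m*1.664672 + p_d*5.835652] = 2.048293
  V(1,+1) = exp(-r*dt) * [p_u*0.000000 + p_m*0.171464 + p_d*1.664672] = 0.373640
  V(0,+0) = exp(-r*dt) * [p_u*0.373640 + p_m*2.048293 + p_d*5.816076] = 2.336437

Answer: Price = V(0,0) = 2.3364


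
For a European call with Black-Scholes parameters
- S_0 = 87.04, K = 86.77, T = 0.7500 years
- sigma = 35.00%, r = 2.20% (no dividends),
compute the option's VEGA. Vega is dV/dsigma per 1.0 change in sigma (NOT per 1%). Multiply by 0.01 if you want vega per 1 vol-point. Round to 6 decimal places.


Answer: Vega = 29.376889

Derivation:
d1 = 0.2162402529; d2 = -0.0868686385
phi(d1) = 0.3897232307; exp(-qT) = 1.0000000000; exp(-rT) = 0.9836353794
Vega = S * exp(-qT) * phi(d1) * sqrt(T) = 87.0400 * 1.0000000000 * 0.3897232307 * 0.8660254038 = 29.376889


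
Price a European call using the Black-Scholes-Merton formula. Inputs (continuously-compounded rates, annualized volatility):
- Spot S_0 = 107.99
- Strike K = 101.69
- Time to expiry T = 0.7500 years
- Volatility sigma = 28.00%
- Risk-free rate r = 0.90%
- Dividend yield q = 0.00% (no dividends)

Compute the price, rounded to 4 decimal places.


Answer: Price = 13.9552

Derivation:
d1 = (ln(S/K) + (r - q + 0.5*sigma^2) * T) / (sigma * sqrt(T)) = 0.39696815
d2 = d1 - sigma * sqrt(T) = 0.15448104
exp(-rT) = 0.99327273; exp(-qT) = 1.00000000
C = S_0 * exp(-qT) * N(d1) - K * exp(-rT) * N(d2)
N(d1) = 0.65430453; N(d2) = 0.56138477
C = 107.9900 * 1.00000000 * 0.65430453 - 101.6900 * 0.99327273 * 0.56138477 = 13.9552


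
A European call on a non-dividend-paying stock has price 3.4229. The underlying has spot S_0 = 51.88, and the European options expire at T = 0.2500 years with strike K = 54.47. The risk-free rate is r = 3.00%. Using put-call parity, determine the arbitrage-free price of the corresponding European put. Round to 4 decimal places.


Put-call parity: C - P = S_0 * exp(-qT) - K * exp(-rT).
S_0 * exp(-qT) = 51.8800 * 1.00000000 = 51.88000000
K * exp(-rT) = 54.4700 * 0.99252805 = 54.06300315
P = C - S*exp(-qT) + K*exp(-rT)
P = 3.4229 - 51.88000000 + 54.06300315 = 5.6059

Answer: Put price = 5.6059


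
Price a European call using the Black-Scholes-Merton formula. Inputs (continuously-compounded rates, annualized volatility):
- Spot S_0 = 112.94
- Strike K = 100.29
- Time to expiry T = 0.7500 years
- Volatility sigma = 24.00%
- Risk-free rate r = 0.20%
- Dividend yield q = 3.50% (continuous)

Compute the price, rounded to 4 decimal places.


d1 = (ln(S/K) + (r - q + 0.5*sigma^2) * T) / (sigma * sqrt(T)) = 0.55637665
d2 = d1 - sigma * sqrt(T) = 0.34853055
exp(-rT) = 0.99850112; exp(-qT) = 0.97409154
C = S_0 * exp(-qT) * N(d1) - K * exp(-rT) * N(d2)
N(d1) = 0.71102330; N(d2) = 0.63627911
C = 112.9400 * 0.97409154 * 0.71102330 - 100.2900 * 0.99850112 * 0.63627911 = 14.5057

Answer: Price = 14.5057


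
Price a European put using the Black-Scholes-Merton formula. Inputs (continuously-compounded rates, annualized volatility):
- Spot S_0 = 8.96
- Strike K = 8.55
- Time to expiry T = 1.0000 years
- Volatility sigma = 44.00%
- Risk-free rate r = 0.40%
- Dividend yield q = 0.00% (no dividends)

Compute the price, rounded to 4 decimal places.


Answer: Price = 1.3094

Derivation:
d1 = (ln(S/K) + (r - q + 0.5*sigma^2) * T) / (sigma * sqrt(T)) = 0.33554305
d2 = d1 - sigma * sqrt(T) = -0.10445695
exp(-rT) = 0.99600799; exp(-qT) = 1.00000000
P = K * exp(-rT) * N(-d2) - S_0 * exp(-qT) * N(-d1)
N(-d1) = 0.36860774; N(-d2) = 0.54159663
P = 8.5500 * 0.99600799 * 0.54159663 - 8.9600 * 1.00000000 * 0.36860774 = 1.3094


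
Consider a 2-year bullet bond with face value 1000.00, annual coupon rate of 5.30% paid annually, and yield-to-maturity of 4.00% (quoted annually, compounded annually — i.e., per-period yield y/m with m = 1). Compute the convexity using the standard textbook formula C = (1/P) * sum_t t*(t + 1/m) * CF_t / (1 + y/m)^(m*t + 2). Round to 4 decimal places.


Coupon per period c = face * coupon_rate / m = 53.000000
Periods per year m = 1; per-period yield y/m = 0.040000
Number of cashflows N = 2
Cashflows (t years, CF_t, discount factor 1/(1+y/m)^(m*t), PV):
  t = 1.0000: CF_t = 53.000000, DF = 0.961538, PV = 50.961538
  t = 2.0000: CF_t = 1053.000000, DF = 0.924556, PV = 973.557692
Price P = sum_t PV_t = 1024.519231
Convexity numerator sum_t t*(t + 1/m) * CF_t / (1+y/m)^(m*t + 2):
  t = 1.0000: term = 94.233614
  t = 2.0000: term = 5400.652879
Convexity = (1/P) * sum = 5494.886493 / 1024.519231 = 5.363381

Answer: Convexity = 5.3634


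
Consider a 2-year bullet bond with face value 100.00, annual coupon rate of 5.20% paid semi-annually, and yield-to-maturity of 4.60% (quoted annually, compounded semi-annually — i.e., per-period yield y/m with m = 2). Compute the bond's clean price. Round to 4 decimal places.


Answer: Price = 101.1341

Derivation:
Coupon per period c = face * coupon_rate / m = 2.600000
Periods per year m = 2; per-period yield y/m = 0.023000
Number of cashflows N = 4
Cashflows (t years, CF_t, discount factor 1/(1+y/m)^(m*t), PV):
  t = 0.5000: CF_t = 2.600000, DF = 0.977517, PV = 2.541544
  t = 1.0000: CF_t = 2.600000, DF = 0.955540, PV = 2.484403
  t = 1.5000: CF_t = 2.600000, DF = 0.934056, PV = 2.428547
  t = 2.0000: CF_t = 102.600000, DF = 0.913056, PV = 93.679556
Price P = sum_t PV_t = 101.134051


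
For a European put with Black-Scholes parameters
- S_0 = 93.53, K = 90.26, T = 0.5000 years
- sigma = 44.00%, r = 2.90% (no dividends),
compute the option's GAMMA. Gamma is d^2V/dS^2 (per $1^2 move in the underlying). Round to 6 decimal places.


d1 = 0.3165519264; d2 = 0.0054249427
phi(d1) = 0.3794467173; exp(-qT) = 1.0000000000; exp(-rT) = 0.9856046187
Gamma = exp(-qT) * phi(d1) / (S * sigma * sqrt(T)) = 1.0000000000 * 0.3794467173 / (93.5300 * 0.4400 * 0.7071067812) = 0.013040

Answer: Gamma = 0.013040


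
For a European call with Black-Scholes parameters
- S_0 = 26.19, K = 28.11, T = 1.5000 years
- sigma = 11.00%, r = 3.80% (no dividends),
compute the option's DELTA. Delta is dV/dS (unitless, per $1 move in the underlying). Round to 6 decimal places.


d1 = -0.0346842284; d2 = -0.1694061643
phi(d1) = 0.3987023896; exp(-qT) = 1.0000000000; exp(-rT) = 0.9445940694
N(d1) = 0.4861657686
Delta = exp(-qT) * N(d1) = 1.0000000000 * 0.4861657686 = 0.486166

Answer: Delta = 0.486166


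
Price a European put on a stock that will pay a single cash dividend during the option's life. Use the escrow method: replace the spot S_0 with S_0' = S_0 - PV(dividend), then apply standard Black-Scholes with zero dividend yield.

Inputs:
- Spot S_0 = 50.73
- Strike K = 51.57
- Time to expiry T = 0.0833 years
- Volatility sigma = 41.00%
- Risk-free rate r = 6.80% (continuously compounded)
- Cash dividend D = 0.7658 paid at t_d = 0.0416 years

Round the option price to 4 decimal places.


Answer: Price = 3.1016

Derivation:
PV(D) = D * exp(-r * t_d) = 0.7658 * 0.99717520 = 0.76363677
S_0' = S_0 - PV(D) = 50.7300 - 0.76363677 = 49.96636323
d1 = (ln(S_0'/K) + (r + sigma^2/2)*T) / (sigma*sqrt(T)) = -0.15992393
d2 = d1 - sigma*sqrt(T) = -0.27825706
exp(-rT) = 0.99435161
N(-d1) = 0.56352950; N(-d2) = 0.60959248
P = K * exp(-rT) * N(-d2) - S_0' * N(-d1) = 51.5700 * 0.99435161 * 0.60959248 - 49.96636323 * 0.56352950 = 3.1016


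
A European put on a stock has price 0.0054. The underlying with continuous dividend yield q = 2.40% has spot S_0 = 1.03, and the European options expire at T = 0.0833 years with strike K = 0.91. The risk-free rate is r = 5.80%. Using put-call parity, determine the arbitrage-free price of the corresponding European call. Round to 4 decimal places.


Answer: Call price = 0.1277

Derivation:
Put-call parity: C - P = S_0 * exp(-qT) - K * exp(-rT).
S_0 * exp(-qT) = 1.0300 * 0.99800280 = 1.02794288
K * exp(-rT) = 0.9100 * 0.99518025 = 0.90561403
C = P + S*exp(-qT) - K*exp(-rT)
C = 0.0054 + 1.02794288 - 0.90561403 = 0.1277


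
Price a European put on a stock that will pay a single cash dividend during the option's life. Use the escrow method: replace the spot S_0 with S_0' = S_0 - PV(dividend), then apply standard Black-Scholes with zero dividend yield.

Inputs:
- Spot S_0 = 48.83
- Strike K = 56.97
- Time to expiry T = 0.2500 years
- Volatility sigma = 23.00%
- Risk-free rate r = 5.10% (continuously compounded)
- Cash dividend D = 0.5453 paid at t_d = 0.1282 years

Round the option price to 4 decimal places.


PV(D) = D * exp(-r * t_d) = 0.5453 * 0.99348313 = 0.54174635
S_0' = S_0 - PV(D) = 48.8300 - 0.54174635 = 48.28825365
d1 = (ln(S_0'/K) + (r + sigma^2/2)*T) / (sigma*sqrt(T)) = -1.26933894
d2 = d1 - sigma*sqrt(T) = -1.38433894
exp(-rT) = 0.98733094
N(-d1) = 0.89783990; N(-d2) = 0.91687265
P = K * exp(-rT) * N(-d2) - S_0' * N(-d1) = 56.9700 * 0.98733094 * 0.91687265 - 48.28825365 * 0.89783990 = 8.2174

Answer: Price = 8.2174


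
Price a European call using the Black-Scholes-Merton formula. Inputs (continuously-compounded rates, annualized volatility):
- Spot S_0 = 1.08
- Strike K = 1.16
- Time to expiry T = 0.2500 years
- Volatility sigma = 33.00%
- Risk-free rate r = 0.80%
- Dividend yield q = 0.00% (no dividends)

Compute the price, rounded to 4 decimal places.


Answer: Price = 0.0411

Derivation:
d1 = (ln(S/K) + (r - q + 0.5*sigma^2) * T) / (sigma * sqrt(T)) = -0.33846342
d2 = d1 - sigma * sqrt(T) = -0.50346342
exp(-rT) = 0.99800200; exp(-qT) = 1.00000000
C = S_0 * exp(-qT) * N(d1) - K * exp(-rT) * N(d2)
N(d1) = 0.36750700; N(d2) = 0.30731925
C = 1.0800 * 1.00000000 * 0.36750700 - 1.1600 * 0.99800200 * 0.30731925 = 0.0411


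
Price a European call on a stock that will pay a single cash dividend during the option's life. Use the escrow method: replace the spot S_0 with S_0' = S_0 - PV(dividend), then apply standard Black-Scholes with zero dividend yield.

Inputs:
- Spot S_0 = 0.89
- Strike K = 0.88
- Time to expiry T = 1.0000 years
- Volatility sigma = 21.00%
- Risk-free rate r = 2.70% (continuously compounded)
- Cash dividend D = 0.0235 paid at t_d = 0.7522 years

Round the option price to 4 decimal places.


PV(D) = D * exp(-r * t_d) = 0.0235 * 0.97989545 = 0.02302754
S_0' = S_0 - PV(D) = 0.8900 - 0.02302754 = 0.86697246
d1 = (ln(S_0'/K) + (r + sigma^2/2)*T) / (sigma*sqrt(T)) = 0.16254905
d2 = d1 - sigma*sqrt(T) = -0.04745095
exp(-rT) = 0.97336124
N(d1) = 0.56456325; N(d2) = 0.48107691
C = S_0' * N(d1) - K * exp(-rT) * N(d2) = 0.86697246 * 0.56456325 - 0.8800 * 0.97336124 * 0.48107691 = 0.0774

Answer: Price = 0.0774


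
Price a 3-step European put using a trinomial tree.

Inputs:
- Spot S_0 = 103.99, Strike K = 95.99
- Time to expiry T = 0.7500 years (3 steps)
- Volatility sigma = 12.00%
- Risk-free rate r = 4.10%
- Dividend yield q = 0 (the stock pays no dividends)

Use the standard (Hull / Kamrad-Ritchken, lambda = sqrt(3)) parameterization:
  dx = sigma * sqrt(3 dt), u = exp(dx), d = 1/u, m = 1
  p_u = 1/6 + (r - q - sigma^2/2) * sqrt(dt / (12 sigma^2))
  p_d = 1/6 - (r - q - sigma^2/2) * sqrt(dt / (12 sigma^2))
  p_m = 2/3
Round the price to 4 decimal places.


Answer: Price = V(0,0) = 0.7838

Derivation:
dt = T/N = 0.250000; dx = sigma*sqrt(3*dt) = 0.103923
u = exp(dx) = 1.109515; d = 1/u = 0.901295
p_u = 0.207322, p_m = 0.666667, p_d = 0.126012
Discount per step: exp(-r*dt) = 0.989802
Stock lattice S(k, j) with j the centered position index:
  k=0: S(0,+0) = 103.9900
  k=1: S(1,-1) = 93.7256; S(1,+0) = 103.9900; S(1,+1) = 115.3785
  k=2: S(2,-2) = 84.4744; S(2,-1) = 93.7256; S(2,+0) = 103.9900; S(2,+1) = 115.3785; S(2,+2) = 128.0142
  k=3: S(3,-3) = 76.1363; S(3,-2) = 84.4744; S(3,-1) = 93.7256; S(3,+0) = 103.9900; S(3,+1) = 115.3785; S(3,+2) = 128.0142; S(3,+3) = 142.0336
Terminal payoffs V(N, j) = max(K - S_T, 0):
  V(3,-3) = 19.853666; V(3,-2) = 11.515590; V(3,-1) = 2.264369; V(3,+0) = 0.000000; V(3,+1) = 0.000000; V(3,+2) = 0.000000; V(3,+3) = 0.000000
Backward induction: V(k, j) = exp(-r*dt) * [p_u * V(k+1, j+1) + p_m * V(k+1, j) + p_d * V(k+1, j-1)]
  V(2,-2) = exp(-r*dt) * [p_u*2.264369 + p_m*11.515590 + p_d*19.853666] = 10.539718
  V(2,-1) = exp(-r*dt) * [p_u*0.000000 + p_m*2.264369 + p_d*11.515590] = 2.930485
  V(2,+0) = exp(-r*dt) * [p_u*0.000000 + p_m*0.000000 + p_d*2.264369] = 0.282427
  V(2,+1) = exp(-r*dt) * [p_u*0.000000 + p_m*0.000000 + p_d*0.000000] = 0.000000
  V(2,+2) = exp(-r*dt) * [p_u*0.000000 + p_m*0.000000 + p_d*0.000000] = 0.000000
  V(1,-1) = exp(-r*dt) * [p_u*0.282427 + p_m*2.930485 + p_d*10.539718] = 3.306273
  V(1,+0) = exp(-r*dt) * [p_u*0.000000 + p_m*0.282427 + p_d*2.930485] = 0.551874
  V(1,+1) = exp(-r*dt) * [p_u*0.000000 + p_m*0.000000 + p_d*0.282427] = 0.035226
  V(0,+0) = exp(-r*dt) * [p_u*0.035226 + p_m*0.551874 + p_d*3.306273] = 0.783773


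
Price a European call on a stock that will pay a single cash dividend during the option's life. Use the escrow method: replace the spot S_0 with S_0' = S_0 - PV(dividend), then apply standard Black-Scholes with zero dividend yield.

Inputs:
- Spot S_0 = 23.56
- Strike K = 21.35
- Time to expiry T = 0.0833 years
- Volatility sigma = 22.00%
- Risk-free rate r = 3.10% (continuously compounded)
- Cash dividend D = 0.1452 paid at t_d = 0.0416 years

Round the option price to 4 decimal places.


Answer: Price = 2.1621

Derivation:
PV(D) = D * exp(-r * t_d) = 0.1452 * 0.99871123 = 0.14501287
S_0' = S_0 - PV(D) = 23.5600 - 0.14501287 = 23.41498713
d1 = (ln(S_0'/K) + (r + sigma^2/2)*T) / (sigma*sqrt(T)) = 1.52644226
d2 = d1 - sigma*sqrt(T) = 1.46294644
exp(-rT) = 0.99742103
N(d1) = 0.93655012; N(d2) = 0.92825898
C = S_0' * N(d1) - K * exp(-rT) * N(d2) = 23.41498713 * 0.93655012 - 21.3500 * 0.99742103 * 0.92825898 = 2.1621
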